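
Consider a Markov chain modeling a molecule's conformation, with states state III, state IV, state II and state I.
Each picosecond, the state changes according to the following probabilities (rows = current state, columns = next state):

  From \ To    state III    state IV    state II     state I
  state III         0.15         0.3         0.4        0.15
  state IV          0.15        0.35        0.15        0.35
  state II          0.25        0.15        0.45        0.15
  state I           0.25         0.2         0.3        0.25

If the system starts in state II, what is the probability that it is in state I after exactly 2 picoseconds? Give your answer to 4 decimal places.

Propagate the distribution vector 2 picoseconds from state II.
After 0 picoseconds: (0.0000, 0.0000, 1.0000, 0.0000)
After 1 picosecond: (0.2500, 0.1500, 0.4500, 0.1500)
After 2 picoseconds: (0.2100, 0.2250, 0.3700, 0.1950)
P(in state I after 2 picoseconds) = 0.1950

0.1950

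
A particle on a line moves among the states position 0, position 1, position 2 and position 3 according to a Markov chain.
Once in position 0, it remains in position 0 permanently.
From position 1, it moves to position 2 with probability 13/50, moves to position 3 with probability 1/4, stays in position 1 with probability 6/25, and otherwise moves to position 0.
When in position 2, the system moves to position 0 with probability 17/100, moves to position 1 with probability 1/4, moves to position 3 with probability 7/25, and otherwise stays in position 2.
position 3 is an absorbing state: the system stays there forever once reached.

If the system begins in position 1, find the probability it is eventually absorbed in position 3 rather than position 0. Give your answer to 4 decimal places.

0.5306

Let h(s) be the probability of absorption at position 3 starting from transient state s. Then h(position 3) = 1 and h(position 0) = 0. By first-step analysis:
h(position 1) = 0.25·0 + 0.24·h(position 1) + 0.26·h(position 2) + 0.25·1
h(position 2) = 0.17·0 + 0.25·h(position 1) + 0.3·h(position 2) + 0.28·1
Solving: h(position 1) = 0.5306, h(position 2) = 0.5895.
Starting from position 1, the probability is 0.5306.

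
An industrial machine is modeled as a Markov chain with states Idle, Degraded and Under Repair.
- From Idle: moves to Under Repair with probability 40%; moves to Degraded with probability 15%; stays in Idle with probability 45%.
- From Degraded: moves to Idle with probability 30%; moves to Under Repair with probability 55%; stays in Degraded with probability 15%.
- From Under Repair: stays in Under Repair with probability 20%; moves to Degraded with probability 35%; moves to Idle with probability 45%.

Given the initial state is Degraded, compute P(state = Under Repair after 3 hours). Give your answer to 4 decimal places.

0.3765

Propagate the distribution vector 3 hours from Degraded.
After 0 hours: (0.0000, 1.0000, 0.0000)
After 1 hour: (0.3000, 0.1500, 0.5500)
After 2 hours: (0.4275, 0.2600, 0.3125)
After 3 hours: (0.4110, 0.2125, 0.3765)
P(in Under Repair after 3 hours) = 0.3765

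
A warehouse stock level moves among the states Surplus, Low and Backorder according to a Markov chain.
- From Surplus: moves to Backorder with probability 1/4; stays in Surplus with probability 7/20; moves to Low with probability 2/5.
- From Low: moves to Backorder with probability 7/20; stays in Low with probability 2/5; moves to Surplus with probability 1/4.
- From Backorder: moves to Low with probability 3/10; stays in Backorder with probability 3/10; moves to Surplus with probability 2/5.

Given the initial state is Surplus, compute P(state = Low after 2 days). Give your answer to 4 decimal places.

Sum over the intermediate state after 1 day:
P = P(Surplus→Surplus)·P(Surplus→Low) + P(Surplus→Low)·P(Low→Low) + P(Surplus→Backorder)·P(Backorder→Low)
  = 0.35×0.4 + 0.4×0.4 + 0.25×0.3
  = 0.1400 + 0.1600 + 0.0750 = 0.3750

0.3750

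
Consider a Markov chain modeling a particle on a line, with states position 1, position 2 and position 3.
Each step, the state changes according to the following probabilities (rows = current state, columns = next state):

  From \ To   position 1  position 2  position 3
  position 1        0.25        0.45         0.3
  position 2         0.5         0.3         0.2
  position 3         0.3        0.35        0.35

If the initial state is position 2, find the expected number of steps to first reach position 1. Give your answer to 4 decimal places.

2.2078

Let t(s) be the expected number of steps to first reach position 1 from state s, with t(position 1) = 0. Conditioning on the first step:
t(position 2) = 1 + 0.3·t(position 2) + 0.2·t(position 3)
t(position 3) = 1 + 0.35·t(position 2) + 0.35·t(position 3)
Solving: t(position 2) = 2.2078, t(position 3) = 2.7273.
Expected steps from position 2 to position 1: 2.2078.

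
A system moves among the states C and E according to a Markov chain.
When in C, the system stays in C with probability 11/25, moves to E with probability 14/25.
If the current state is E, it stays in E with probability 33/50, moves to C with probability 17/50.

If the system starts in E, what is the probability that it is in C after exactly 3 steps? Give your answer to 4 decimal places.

0.3774

Propagate the distribution vector 3 steps from E.
After 0 steps: (0.0000, 1.0000)
After 1 step: (0.3400, 0.6600)
After 2 steps: (0.3740, 0.6260)
After 3 steps: (0.3774, 0.6226)
P(in C after 3 steps) = 0.3774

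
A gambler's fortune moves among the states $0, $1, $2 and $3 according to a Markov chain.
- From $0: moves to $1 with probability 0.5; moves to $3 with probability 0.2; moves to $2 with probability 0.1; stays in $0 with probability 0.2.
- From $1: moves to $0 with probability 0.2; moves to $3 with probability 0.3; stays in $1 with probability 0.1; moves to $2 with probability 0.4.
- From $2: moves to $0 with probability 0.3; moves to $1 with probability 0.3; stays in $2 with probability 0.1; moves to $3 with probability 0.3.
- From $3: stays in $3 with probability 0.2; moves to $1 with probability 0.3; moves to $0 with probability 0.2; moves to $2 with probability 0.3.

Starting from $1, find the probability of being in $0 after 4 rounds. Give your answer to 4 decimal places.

0.2246

Propagate the distribution vector 4 rounds from $1.
After 0 rounds: (0.0000, 1.0000, 0.0000, 0.0000)
After 1 round: (0.2000, 0.1000, 0.4000, 0.3000)
After 2 rounds: (0.2400, 0.3200, 0.1900, 0.2500)
After 3 rounds: (0.2190, 0.2840, 0.2460, 0.2510)
After 4 rounds: (0.2246, 0.2870, 0.2354, 0.2530)
P(in $0 after 4 rounds) = 0.2246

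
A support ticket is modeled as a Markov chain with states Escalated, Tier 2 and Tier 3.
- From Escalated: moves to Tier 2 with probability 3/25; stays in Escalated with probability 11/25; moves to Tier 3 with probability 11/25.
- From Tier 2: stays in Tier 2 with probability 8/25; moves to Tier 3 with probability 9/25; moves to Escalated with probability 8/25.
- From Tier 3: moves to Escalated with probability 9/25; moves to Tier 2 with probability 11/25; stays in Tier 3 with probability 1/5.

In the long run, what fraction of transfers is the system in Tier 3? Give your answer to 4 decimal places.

Let the stationary distribution be π with π = πP and π_1 + π_2 + π_3 = 1.
π_1 = 0.44·π_1 + 0.32·π_2 + 0.36·π_3
π_2 = 0.12·π_1 + 0.32·π_2 + 0.44·π_3
Solving with the normalization constraint gives π = (0.3789, 0.2846, 0.3365).
So the stationary probability of Tier 3 is 0.3365.

0.3365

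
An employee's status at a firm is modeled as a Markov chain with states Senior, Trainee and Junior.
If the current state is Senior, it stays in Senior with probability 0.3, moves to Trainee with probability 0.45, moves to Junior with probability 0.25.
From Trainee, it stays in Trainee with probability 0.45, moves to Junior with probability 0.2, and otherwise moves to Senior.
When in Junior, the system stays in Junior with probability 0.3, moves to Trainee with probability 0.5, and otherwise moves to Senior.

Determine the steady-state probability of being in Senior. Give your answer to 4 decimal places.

Let the stationary distribution be π with π = πP and π_1 + π_2 + π_3 = 1.
π_1 = 0.3·π_1 + 0.35·π_2 + 0.2·π_3
π_2 = 0.45·π_1 + 0.45·π_2 + 0.5·π_3
Solving with the normalization constraint gives π = (0.2992, 0.4619, 0.2388).
So the stationary probability of Senior is 0.2992.

0.2992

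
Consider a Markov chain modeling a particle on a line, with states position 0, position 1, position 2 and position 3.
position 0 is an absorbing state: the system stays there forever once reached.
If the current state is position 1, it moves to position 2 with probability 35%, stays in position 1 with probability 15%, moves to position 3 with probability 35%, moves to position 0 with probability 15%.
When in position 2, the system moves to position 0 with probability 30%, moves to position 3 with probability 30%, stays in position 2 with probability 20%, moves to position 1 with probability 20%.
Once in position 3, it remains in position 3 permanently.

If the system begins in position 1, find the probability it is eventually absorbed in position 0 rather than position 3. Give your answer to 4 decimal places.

Let h(s) be the probability of absorption at position 0 starting from transient state s. Then h(position 0) = 1 and h(position 3) = 0. By first-step analysis:
h(position 1) = 0.15·1 + 0.15·h(position 1) + 0.35·h(position 2) + 0.35·0
h(position 2) = 0.3·1 + 0.2·h(position 1) + 0.2·h(position 2) + 0.3·0
Solving: h(position 1) = 0.3689, h(position 2) = 0.4672.
Starting from position 1, the probability is 0.3689.

0.3689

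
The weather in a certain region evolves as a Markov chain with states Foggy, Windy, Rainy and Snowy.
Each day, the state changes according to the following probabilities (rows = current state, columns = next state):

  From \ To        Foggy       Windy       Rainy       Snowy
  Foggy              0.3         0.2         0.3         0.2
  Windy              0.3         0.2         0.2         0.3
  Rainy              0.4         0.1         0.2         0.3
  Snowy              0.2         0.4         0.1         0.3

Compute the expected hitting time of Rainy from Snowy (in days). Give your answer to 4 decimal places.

5.5556

Let t(s) be the expected number of days to first reach Rainy from state s, with t(Rainy) = 0. Conditioning on the first day:
t(Foggy) = 1 + 0.3·t(Foggy) + 0.2·t(Windy) + 0.2·t(Snowy)
t(Windy) = 1 + 0.3·t(Foggy) + 0.2·t(Windy) + 0.3·t(Snowy)
t(Snowy) = 1 + 0.2·t(Foggy) + 0.4·t(Windy) + 0.3·t(Snowy)
Solving: t(Foggy) = 4.4444, t(Windy) = 5.0000, t(Snowy) = 5.5556.
Expected days from Snowy to Rainy: 5.5556.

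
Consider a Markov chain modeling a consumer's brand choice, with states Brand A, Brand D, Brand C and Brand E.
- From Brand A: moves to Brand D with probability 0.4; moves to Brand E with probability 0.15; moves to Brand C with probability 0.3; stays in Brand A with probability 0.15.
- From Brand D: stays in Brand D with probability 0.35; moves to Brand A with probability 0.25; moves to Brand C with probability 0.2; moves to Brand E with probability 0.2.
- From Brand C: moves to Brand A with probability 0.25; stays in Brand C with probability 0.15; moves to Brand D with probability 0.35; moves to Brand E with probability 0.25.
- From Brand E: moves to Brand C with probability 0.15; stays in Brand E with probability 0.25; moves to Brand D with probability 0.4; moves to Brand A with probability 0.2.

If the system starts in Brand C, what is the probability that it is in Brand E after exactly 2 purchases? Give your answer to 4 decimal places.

Propagate the distribution vector 2 purchases from Brand C.
After 0 purchases: (0.0000, 0.0000, 1.0000, 0.0000)
After 1 purchase: (0.2500, 0.3500, 0.1500, 0.2500)
After 2 purchases: (0.2125, 0.3750, 0.2050, 0.2075)
P(in Brand E after 2 purchases) = 0.2075

0.2075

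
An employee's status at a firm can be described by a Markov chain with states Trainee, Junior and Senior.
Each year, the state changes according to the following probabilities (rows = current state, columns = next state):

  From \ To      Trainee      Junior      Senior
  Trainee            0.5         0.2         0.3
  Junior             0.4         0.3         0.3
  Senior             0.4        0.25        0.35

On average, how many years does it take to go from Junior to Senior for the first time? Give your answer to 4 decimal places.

Let t(s) be the expected number of years to first reach Senior from state s, with t(Senior) = 0. Conditioning on the first year:
t(Trainee) = 1 + 0.5·t(Trainee) + 0.2·t(Junior)
t(Junior) = 1 + 0.4·t(Trainee) + 0.3·t(Junior)
Solving: t(Trainee) = 3.3333, t(Junior) = 3.3333.
Expected years from Junior to Senior: 3.3333.

3.3333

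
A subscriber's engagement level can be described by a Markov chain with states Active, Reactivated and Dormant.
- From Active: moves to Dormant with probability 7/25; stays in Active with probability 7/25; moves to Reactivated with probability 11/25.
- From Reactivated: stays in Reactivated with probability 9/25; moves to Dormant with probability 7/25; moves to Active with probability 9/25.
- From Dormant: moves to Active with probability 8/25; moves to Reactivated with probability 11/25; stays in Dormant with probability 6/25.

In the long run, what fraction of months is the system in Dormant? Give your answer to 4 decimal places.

Let the stationary distribution be π with π = πP and π_1 + π_2 + π_3 = 1.
π_1 = 0.28·π_1 + 0.36·π_2 + 0.32·π_3
π_2 = 0.44·π_1 + 0.36·π_2 + 0.44·π_3
Solving with the normalization constraint gives π = (0.3234, 0.4074, 0.2692).
So the stationary probability of Dormant is 0.2692.

0.2692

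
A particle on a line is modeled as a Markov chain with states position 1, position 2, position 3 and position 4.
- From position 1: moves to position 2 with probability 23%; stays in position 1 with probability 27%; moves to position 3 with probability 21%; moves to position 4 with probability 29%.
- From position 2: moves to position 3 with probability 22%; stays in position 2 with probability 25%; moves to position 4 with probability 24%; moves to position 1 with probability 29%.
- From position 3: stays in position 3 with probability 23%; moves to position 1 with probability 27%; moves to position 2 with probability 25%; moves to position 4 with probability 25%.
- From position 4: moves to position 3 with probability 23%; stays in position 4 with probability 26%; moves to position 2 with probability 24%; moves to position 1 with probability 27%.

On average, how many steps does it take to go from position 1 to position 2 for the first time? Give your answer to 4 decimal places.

4.2171

Let t(s) be the expected number of steps to first reach position 2 from state s, with t(position 2) = 0. Conditioning on the first step:
t(position 1) = 1 + 0.27·t(position 1) + 0.21·t(position 3) + 0.29·t(position 4)
t(position 3) = 1 + 0.27·t(position 1) + 0.23·t(position 3) + 0.25·t(position 4)
t(position 4) = 1 + 0.27·t(position 1) + 0.23·t(position 3) + 0.26·t(position 4)
Solving: t(position 1) = 4.2171, t(position 3) = 4.1328, t(position 4) = 4.1746.
Expected steps from position 1 to position 2: 4.2171.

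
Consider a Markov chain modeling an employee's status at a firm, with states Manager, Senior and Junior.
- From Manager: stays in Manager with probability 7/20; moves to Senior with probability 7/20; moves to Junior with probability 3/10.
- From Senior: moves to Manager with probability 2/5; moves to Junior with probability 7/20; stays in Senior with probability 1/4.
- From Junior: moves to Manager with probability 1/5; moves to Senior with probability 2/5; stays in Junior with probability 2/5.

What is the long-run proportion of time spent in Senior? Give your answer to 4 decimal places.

Let the stationary distribution be π with π = πP and π_1 + π_2 + π_3 = 1.
π_1 = 0.35·π_1 + 0.4·π_2 + 0.2·π_3
π_2 = 0.35·π_1 + 0.25·π_2 + 0.4·π_3
Solving with the normalization constraint gives π = (0.3139, 0.3342, 0.3519).
So the stationary probability of Senior is 0.3342.

0.3342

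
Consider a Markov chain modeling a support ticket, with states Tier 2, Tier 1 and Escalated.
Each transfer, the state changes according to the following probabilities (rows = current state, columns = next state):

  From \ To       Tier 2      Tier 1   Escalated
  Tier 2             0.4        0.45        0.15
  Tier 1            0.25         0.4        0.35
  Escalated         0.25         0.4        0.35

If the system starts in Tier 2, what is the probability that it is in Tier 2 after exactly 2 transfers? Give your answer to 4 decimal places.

0.3100

Sum over the intermediate state after 1 transfer:
P = P(Tier 2→Tier 2)·P(Tier 2→Tier 2) + P(Tier 2→Tier 1)·P(Tier 1→Tier 2) + P(Tier 2→Escalated)·P(Escalated→Tier 2)
  = 0.4×0.4 + 0.45×0.25 + 0.15×0.25
  = 0.1600 + 0.1125 + 0.0375 = 0.3100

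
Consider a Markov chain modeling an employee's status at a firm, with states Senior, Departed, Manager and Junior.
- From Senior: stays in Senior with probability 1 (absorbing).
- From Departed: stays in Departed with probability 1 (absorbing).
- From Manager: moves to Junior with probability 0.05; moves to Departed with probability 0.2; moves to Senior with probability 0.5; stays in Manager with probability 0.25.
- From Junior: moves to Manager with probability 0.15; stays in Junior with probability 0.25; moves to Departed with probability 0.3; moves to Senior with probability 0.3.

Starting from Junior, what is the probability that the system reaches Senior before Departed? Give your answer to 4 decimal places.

0.5405

Let h(s) be the probability of absorption at Senior starting from transient state s. Then h(Senior) = 1 and h(Departed) = 0. By first-step analysis:
h(Manager) = 0.5·1 + 0.2·0 + 0.25·h(Manager) + 0.05·h(Junior)
h(Junior) = 0.3·1 + 0.3·0 + 0.15·h(Manager) + 0.25·h(Junior)
Solving: h(Manager) = 0.7027, h(Junior) = 0.5405.
Starting from Junior, the probability is 0.5405.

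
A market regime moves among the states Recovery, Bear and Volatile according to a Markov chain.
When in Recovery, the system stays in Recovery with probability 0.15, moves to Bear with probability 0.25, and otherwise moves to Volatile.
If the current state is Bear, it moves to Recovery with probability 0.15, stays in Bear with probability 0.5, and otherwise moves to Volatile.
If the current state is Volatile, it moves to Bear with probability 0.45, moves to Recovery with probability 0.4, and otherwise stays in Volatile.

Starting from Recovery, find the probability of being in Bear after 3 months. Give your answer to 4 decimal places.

0.4116

Propagate the distribution vector 3 months from Recovery.
After 0 months: (1.0000, 0.0000, 0.0000)
After 1 month: (0.1500, 0.2500, 0.6000)
After 2 months: (0.3000, 0.4325, 0.2675)
After 3 months: (0.2169, 0.4116, 0.3715)
P(in Bear after 3 months) = 0.4116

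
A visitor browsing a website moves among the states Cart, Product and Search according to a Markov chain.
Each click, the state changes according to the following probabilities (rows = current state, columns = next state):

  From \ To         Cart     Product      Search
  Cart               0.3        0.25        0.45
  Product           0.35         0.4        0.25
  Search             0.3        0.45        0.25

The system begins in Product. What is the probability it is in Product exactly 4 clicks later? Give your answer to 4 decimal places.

Propagate the distribution vector 4 clicks from Product.
After 0 clicks: (0.0000, 1.0000, 0.0000)
After 1 click: (0.3500, 0.4000, 0.2500)
After 2 clicks: (0.3200, 0.3600, 0.3200)
After 3 clicks: (0.3180, 0.3680, 0.3140)
After 4 clicks: (0.3184, 0.3680, 0.3136)
P(in Product after 4 clicks) = 0.3680

0.3680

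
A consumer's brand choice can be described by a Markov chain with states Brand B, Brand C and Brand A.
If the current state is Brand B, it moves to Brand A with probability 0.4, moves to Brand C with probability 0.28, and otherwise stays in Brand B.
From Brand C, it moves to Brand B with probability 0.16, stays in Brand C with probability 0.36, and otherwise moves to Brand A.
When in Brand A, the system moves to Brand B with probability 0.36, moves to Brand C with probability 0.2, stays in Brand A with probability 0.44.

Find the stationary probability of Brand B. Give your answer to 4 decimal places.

Let the stationary distribution be π with π = πP and π_1 + π_2 + π_3 = 1.
π_1 = 0.32·π_1 + 0.16·π_2 + 0.36·π_3
π_2 = 0.28·π_1 + 0.36·π_2 + 0.2·π_3
Solving with the normalization constraint gives π = (0.2950, 0.2662, 0.4388).
So the stationary probability of Brand B is 0.2950.

0.2950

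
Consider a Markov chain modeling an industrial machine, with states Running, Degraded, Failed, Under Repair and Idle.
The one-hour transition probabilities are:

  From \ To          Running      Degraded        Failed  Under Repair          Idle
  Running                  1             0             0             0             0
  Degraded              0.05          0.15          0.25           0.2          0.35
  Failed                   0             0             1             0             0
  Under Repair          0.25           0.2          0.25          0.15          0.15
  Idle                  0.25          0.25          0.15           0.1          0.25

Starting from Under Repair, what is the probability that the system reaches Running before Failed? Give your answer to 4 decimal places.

0.4784

Let h(s) be the probability of absorption at Running starting from transient state s. Then h(Running) = 1 and h(Failed) = 0. By first-step analysis:
h(Degraded) = 0.05·1 + 0.15·h(Degraded) + 0.25·0 + 0.2·h(Under Repair) + 0.35·h(Idle)
h(Under Repair) = 0.25·1 + 0.2·h(Degraded) + 0.25·0 + 0.15·h(Under Repair) + 0.15·h(Idle)
h(Idle) = 0.25·1 + 0.25·h(Degraded) + 0.15·0 + 0.1·h(Under Repair) + 0.25·h(Idle)
Solving: h(Degraded) = 0.3882, h(Under Repair) = 0.4784, h(Idle) = 0.5265.
Starting from Under Repair, the probability is 0.4784.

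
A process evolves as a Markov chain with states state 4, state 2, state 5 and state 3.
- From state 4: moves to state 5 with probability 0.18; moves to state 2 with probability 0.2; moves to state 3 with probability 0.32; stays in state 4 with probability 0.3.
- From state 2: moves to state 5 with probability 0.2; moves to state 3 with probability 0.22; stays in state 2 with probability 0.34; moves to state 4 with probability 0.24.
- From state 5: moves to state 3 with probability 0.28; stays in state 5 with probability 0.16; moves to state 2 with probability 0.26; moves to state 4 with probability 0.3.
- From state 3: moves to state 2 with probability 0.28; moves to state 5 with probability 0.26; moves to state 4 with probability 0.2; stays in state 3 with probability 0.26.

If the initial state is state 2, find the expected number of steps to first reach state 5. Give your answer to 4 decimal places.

Let t(s) be the expected number of steps to first reach state 5 from state s, with t(state 5) = 0. Conditioning on the first step:
t(state 4) = 1 + 0.3·t(state 4) + 0.2·t(state 2) + 0.32·t(state 3)
t(state 2) = 1 + 0.24·t(state 4) + 0.34·t(state 2) + 0.22·t(state 3)
t(state 3) = 1 + 0.2·t(state 4) + 0.28·t(state 2) + 0.26·t(state 3)
Solving: t(state 4) = 4.8223, t(state 2) = 4.7531, t(state 3) = 4.4532.
Expected steps from state 2 to state 5: 4.7531.

4.7531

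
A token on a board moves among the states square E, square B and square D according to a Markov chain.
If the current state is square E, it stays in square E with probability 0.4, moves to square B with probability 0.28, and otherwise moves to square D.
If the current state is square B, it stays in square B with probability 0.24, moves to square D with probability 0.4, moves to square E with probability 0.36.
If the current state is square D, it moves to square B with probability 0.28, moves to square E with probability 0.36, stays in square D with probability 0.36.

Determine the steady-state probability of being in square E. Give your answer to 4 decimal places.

0.3750

Let the stationary distribution be π with π = πP and π_1 + π_2 + π_3 = 1.
π_1 = 0.4·π_1 + 0.36·π_2 + 0.36·π_3
π_2 = 0.28·π_1 + 0.24·π_2 + 0.28·π_3
Solving with the normalization constraint gives π = (0.3750, 0.2692, 0.3558).
So the stationary probability of square E is 0.3750.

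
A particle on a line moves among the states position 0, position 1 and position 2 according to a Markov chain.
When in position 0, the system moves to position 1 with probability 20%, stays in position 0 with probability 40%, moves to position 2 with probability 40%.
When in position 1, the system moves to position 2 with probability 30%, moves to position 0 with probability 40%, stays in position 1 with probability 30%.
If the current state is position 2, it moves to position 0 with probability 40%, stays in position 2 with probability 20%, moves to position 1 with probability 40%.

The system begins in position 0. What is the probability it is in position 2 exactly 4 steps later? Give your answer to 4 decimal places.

0.3090

Propagate the distribution vector 4 steps from position 0.
After 0 steps: (1.0000, 0.0000, 0.0000)
After 1 step: (0.4000, 0.2000, 0.4000)
After 2 steps: (0.4000, 0.3000, 0.3000)
After 3 steps: (0.4000, 0.2900, 0.3100)
After 4 steps: (0.4000, 0.2910, 0.3090)
P(in position 2 after 4 steps) = 0.3090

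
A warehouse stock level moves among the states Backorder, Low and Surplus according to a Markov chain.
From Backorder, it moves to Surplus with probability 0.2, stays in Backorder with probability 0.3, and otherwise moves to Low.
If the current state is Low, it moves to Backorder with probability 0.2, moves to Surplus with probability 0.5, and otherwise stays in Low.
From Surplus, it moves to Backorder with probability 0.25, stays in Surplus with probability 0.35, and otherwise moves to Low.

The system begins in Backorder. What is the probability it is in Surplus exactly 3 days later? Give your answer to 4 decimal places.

0.3710

Propagate the distribution vector 3 days from Backorder.
After 0 days: (1.0000, 0.0000, 0.0000)
After 1 day: (0.3000, 0.5000, 0.2000)
After 2 days: (0.2400, 0.3800, 0.3800)
After 3 days: (0.2430, 0.3860, 0.3710)
P(in Surplus after 3 days) = 0.3710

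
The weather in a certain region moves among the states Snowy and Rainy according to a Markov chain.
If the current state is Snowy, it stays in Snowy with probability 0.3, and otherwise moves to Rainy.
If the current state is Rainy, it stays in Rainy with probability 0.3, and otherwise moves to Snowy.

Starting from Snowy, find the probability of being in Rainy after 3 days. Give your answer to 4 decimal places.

Propagate the distribution vector 3 days from Snowy.
After 0 days: (1.0000, 0.0000)
After 1 day: (0.3000, 0.7000)
After 2 days: (0.5800, 0.4200)
After 3 days: (0.4680, 0.5320)
P(in Rainy after 3 days) = 0.5320

0.5320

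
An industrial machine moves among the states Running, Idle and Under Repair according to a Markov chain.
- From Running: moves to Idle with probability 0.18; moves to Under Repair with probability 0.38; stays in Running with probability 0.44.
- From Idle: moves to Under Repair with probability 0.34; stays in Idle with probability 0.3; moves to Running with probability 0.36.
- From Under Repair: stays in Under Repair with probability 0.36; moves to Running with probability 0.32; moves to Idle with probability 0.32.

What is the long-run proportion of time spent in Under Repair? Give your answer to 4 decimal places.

Let the stationary distribution be π with π = πP and π_1 + π_2 + π_3 = 1.
π_1 = 0.44·π_1 + 0.36·π_2 + 0.32·π_3
π_2 = 0.18·π_1 + 0.3·π_2 + 0.32·π_3
Solving with the normalization constraint gives π = (0.3756, 0.2622, 0.3623).
So the stationary probability of Under Repair is 0.3623.

0.3623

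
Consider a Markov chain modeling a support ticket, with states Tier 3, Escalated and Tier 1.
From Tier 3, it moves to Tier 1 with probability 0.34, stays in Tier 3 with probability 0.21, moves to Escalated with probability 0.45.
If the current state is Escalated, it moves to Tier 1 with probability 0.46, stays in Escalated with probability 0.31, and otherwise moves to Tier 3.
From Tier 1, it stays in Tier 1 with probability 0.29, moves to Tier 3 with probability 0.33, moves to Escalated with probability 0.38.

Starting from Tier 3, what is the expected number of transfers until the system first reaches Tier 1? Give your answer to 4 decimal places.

Let t(s) be the expected number of transfers to first reach Tier 1 from state s, with t(Tier 1) = 0. Conditioning on the first transfer:
t(Tier 3) = 1 + 0.21·t(Tier 3) + 0.45·t(Escalated)
t(Escalated) = 1 + 0.23·t(Tier 3) + 0.31·t(Escalated)
Solving: t(Tier 3) = 2.5815, t(Escalated) = 2.3098.
Expected transfers from Tier 3 to Tier 1: 2.5815.

2.5815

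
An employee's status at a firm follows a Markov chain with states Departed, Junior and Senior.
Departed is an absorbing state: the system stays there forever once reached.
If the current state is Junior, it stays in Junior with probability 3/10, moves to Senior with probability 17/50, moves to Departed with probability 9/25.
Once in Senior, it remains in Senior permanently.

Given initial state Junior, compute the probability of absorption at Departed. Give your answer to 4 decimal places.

Let h(s) be the probability of absorption at Departed starting from transient state s. Then h(Departed) = 1 and h(Senior) = 0. By first-step analysis:
h(Junior) = 0.36·1 + 0.3·h(Junior) + 0.34·0
Solving: h(Junior) = 0.5143.
Starting from Junior, the probability is 0.5143.

0.5143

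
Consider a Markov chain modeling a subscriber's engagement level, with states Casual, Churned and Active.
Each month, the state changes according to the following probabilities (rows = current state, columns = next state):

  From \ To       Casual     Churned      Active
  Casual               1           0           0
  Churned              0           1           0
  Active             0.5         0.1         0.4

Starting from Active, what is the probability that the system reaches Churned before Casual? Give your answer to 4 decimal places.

0.1667

Let h(s) be the probability of absorption at Churned starting from transient state s. Then h(Churned) = 1 and h(Casual) = 0. By first-step analysis:
h(Active) = 0.5·0 + 0.1·1 + 0.4·h(Active)
Solving: h(Active) = 0.1667.
Starting from Active, the probability is 0.1667.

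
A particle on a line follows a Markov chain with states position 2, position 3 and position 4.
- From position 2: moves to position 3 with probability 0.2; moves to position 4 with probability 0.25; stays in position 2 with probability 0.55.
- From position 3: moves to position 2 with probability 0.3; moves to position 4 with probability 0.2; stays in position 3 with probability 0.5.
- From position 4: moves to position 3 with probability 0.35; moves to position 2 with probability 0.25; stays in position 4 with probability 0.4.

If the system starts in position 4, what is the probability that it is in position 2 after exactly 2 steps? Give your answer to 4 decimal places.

Sum over the intermediate state after 1 step:
P = P(position 4→position 2)·P(position 2→position 2) + P(position 4→position 3)·P(position 3→position 2) + P(position 4→position 4)·P(position 4→position 2)
  = 0.25×0.55 + 0.35×0.3 + 0.4×0.25
  = 0.1375 + 0.1050 + 0.1000 = 0.3425

0.3425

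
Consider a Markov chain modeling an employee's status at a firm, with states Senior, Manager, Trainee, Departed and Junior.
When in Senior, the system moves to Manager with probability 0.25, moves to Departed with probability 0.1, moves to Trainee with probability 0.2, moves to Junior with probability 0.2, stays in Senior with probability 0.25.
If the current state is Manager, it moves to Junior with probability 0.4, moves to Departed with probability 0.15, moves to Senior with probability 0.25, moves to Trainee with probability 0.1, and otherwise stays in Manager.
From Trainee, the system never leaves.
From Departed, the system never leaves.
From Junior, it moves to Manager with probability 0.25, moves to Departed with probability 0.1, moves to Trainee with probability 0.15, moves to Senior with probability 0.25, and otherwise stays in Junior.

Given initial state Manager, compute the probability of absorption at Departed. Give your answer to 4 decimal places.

Let h(s) be the probability of absorption at Departed starting from transient state s. Then h(Departed) = 1 and h(Trainee) = 0. By first-step analysis:
h(Senior) = 0.25·h(Senior) + 0.25·h(Manager) + 0.2·0 + 0.1·1 + 0.2·h(Junior)
h(Manager) = 0.25·h(Senior) + 0.1·h(Manager) + 0.1·0 + 0.15·1 + 0.4·h(Junior)
h(Junior) = 0.25·h(Senior) + 0.25·h(Manager) + 0.15·0 + 0.1·1 + 0.25·h(Junior)
Solving: h(Senior) = 0.4012, h(Manager) = 0.4658, h(Junior) = 0.4224.
Starting from Manager, the probability is 0.4658.

0.4658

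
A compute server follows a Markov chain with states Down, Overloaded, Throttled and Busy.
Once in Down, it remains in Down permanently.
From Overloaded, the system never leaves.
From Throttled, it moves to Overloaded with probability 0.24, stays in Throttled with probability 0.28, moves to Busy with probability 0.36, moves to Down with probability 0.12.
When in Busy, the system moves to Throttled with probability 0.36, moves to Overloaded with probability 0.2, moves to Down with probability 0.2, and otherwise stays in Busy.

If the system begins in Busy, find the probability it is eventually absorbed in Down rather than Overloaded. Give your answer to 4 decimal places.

Let h(s) be the probability of absorption at Down starting from transient state s. Then h(Down) = 1 and h(Overloaded) = 0. By first-step analysis:
h(Throttled) = 0.12·1 + 0.24·0 + 0.28·h(Throttled) + 0.36·h(Busy)
h(Busy) = 0.2·1 + 0.2·0 + 0.36·h(Throttled) + 0.24·h(Busy)
Solving: h(Throttled) = 0.3908, h(Busy) = 0.4483.
Starting from Busy, the probability is 0.4483.

0.4483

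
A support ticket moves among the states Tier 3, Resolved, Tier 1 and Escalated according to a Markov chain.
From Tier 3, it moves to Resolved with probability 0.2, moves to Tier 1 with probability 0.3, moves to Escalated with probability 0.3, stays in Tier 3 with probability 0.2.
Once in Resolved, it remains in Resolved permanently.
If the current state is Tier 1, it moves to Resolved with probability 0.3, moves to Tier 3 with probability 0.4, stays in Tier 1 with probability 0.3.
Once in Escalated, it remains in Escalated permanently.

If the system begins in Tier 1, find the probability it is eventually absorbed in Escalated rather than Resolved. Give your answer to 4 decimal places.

Let h(s) be the probability of absorption at Escalated starting from transient state s. Then h(Escalated) = 1 and h(Resolved) = 0. By first-step analysis:
h(Tier 3) = 0.2·h(Tier 3) + 0.2·0 + 0.3·h(Tier 1) + 0.3·1
h(Tier 1) = 0.4·h(Tier 3) + 0.3·0 + 0.3·h(Tier 1)
Solving: h(Tier 3) = 0.4773, h(Tier 1) = 0.2727.
Starting from Tier 1, the probability is 0.2727.

0.2727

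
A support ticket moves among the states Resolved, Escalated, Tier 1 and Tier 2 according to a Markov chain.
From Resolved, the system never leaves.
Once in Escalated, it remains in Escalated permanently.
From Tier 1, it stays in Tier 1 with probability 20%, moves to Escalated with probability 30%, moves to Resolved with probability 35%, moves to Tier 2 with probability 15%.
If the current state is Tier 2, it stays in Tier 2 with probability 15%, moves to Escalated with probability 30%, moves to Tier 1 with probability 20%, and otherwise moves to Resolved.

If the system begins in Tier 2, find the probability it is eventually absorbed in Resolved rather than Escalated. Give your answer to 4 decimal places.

Let h(s) be the probability of absorption at Resolved starting from transient state s. Then h(Resolved) = 1 and h(Escalated) = 0. By first-step analysis:
h(Tier 1) = 0.35·1 + 0.3·0 + 0.2·h(Tier 1) + 0.15·h(Tier 2)
h(Tier 2) = 0.35·1 + 0.3·0 + 0.2·h(Tier 1) + 0.15·h(Tier 2)
Solving: h(Tier 1) = 0.5385, h(Tier 2) = 0.5385.
Starting from Tier 2, the probability is 0.5385.

0.5385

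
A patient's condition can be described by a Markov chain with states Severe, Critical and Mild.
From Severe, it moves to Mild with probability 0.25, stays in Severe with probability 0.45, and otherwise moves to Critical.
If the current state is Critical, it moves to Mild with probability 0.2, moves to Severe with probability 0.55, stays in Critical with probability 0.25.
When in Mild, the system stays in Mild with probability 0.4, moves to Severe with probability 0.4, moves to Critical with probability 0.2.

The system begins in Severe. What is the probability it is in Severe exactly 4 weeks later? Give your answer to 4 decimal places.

0.4621

Propagate the distribution vector 4 weeks from Severe.
After 0 weeks: (1.0000, 0.0000, 0.0000)
After 1 week: (0.4500, 0.3000, 0.2500)
After 2 weeks: (0.4675, 0.2600, 0.2725)
After 3 weeks: (0.4624, 0.2598, 0.2779)
After 4 weeks: (0.4621, 0.2592, 0.2787)
P(in Severe after 4 weeks) = 0.4621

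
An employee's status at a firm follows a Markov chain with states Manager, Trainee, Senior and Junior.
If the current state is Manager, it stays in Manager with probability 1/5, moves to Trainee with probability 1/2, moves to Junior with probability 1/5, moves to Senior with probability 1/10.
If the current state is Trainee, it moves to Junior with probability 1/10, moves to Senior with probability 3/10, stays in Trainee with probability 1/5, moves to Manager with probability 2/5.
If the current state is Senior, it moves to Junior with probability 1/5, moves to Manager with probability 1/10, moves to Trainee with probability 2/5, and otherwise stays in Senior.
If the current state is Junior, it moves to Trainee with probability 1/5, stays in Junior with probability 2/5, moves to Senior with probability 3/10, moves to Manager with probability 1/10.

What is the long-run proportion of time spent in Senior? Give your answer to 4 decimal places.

0.2567

Let the stationary distribution be π with π = πP and π_1 + π_2 + π_3 + π_4 = 1.
π_1 = 0.2·π_1 + 0.4·π_2 + 0.1·π_3 + 0.1·π_4
π_2 = 0.5·π_1 + 0.2·π_2 + 0.4·π_3 + 0.2·π_4
π_3 = 0.1·π_1 + 0.3·π_2 + 0.3·π_3 + 0.3·π_4
Solving with the normalization constraint gives π = (0.2165, 0.3163, 0.2567, 0.2105).
So the stationary probability of Senior is 0.2567.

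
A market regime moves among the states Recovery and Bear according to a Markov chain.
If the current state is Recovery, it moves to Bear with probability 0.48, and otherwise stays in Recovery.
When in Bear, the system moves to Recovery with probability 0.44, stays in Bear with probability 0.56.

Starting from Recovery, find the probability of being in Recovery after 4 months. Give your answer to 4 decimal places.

0.4783

Propagate the distribution vector 4 months from Recovery.
After 0 months: (1.0000, 0.0000)
After 1 month: (0.5200, 0.4800)
After 2 months: (0.4816, 0.5184)
After 3 months: (0.4785, 0.5215)
After 4 months: (0.4783, 0.5217)
P(in Recovery after 4 months) = 0.4783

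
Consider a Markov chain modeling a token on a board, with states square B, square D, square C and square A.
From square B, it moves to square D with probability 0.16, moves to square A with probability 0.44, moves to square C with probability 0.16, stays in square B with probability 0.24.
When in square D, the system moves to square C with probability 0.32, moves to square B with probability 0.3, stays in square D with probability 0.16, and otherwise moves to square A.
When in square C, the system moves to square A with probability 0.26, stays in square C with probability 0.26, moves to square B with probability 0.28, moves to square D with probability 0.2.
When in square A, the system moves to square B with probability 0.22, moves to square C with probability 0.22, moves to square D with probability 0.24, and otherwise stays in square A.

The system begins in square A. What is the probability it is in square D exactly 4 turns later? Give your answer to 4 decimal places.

Propagate the distribution vector 4 turns from square A.
After 0 turns: (0.0000, 0.0000, 0.0000, 1.0000)
After 1 turn: (0.2200, 0.2400, 0.2200, 0.3200)
After 2 turns: (0.2568, 0.1944, 0.2396, 0.3092)
After 3 turns: (0.2551, 0.1943, 0.2336, 0.3170)
After 4 turns: (0.2547, 0.1947, 0.2335, 0.3172)
P(in square D after 4 turns) = 0.1947

0.1947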